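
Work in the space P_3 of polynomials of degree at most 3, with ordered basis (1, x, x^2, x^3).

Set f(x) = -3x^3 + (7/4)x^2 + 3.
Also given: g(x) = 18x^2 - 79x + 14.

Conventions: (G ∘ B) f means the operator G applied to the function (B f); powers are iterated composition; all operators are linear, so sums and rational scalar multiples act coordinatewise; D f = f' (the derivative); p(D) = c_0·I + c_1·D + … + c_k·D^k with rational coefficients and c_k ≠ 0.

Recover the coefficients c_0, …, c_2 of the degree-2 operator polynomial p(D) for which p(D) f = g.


D^0 f = -3x^3 + (7/4)x^2 + 3
D^1 f = -9x^2 + (7/2)x
D^2 f = -18x + 7/2
matching coefficients of g against c_0 f + c_1 Df + … from the top degree down determines the c_i
solution: c_0 = 0, c_1 = -2, c_2 = 4

c_0 = 0, c_1 = -2, c_2 = 4


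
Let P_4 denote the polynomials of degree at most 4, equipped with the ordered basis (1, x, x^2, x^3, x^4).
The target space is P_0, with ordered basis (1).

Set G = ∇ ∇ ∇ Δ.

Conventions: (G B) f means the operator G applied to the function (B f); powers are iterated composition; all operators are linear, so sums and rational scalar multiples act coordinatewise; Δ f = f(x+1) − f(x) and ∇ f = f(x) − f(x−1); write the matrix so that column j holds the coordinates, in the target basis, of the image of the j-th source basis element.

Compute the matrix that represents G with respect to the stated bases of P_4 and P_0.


the matrix is [[0, 0, 0, 0, 24]] (rows listed top to bottom)

image of 1: 0
image of x: 0
image of x^2: 0
image of x^3: 0
image of x^4: 24
each image's coordinates form column j of the matrix


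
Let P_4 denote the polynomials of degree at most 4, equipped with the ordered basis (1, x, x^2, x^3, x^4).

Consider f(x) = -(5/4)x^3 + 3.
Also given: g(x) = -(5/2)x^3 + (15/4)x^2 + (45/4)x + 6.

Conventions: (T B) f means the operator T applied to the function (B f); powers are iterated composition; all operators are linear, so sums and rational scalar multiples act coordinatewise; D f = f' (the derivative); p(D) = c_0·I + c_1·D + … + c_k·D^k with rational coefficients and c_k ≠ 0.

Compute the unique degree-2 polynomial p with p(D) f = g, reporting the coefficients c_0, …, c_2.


D^0 f = -(5/4)x^3 + 3
D^1 f = -(15/4)x^2
D^2 f = -(15/2)x
matching coefficients of g against c_0 f + c_1 Df + … from the top degree down determines the c_i
solution: c_0 = 2, c_1 = -1, c_2 = -3/2

c_0 = 2, c_1 = -1, c_2 = -3/2


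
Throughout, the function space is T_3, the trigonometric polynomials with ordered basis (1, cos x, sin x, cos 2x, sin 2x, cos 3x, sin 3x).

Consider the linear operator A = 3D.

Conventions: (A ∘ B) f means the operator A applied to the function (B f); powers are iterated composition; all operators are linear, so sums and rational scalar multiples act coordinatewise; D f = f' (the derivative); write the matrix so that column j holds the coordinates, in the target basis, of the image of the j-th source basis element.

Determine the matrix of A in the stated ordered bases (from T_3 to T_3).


image of 1: 0
image of cos x: -3sin x
image of sin x: 3cos x
image of cos 2x: -6sin 2x
image of sin 2x: 6cos 2x
image of cos 3x: -9sin 3x
image of sin 3x: 9cos 3x
each image's coordinates form column j of the matrix

the matrix is [[0, 0, 0, 0, 0, 0, 0]; [0, 0, 3, 0, 0, 0, 0]; [0, -3, 0, 0, 0, 0, 0]; [0, 0, 0, 0, 6, 0, 0]; [0, 0, 0, -6, 0, 0, 0]; [0, 0, 0, 0, 0, 0, 9]; [0, 0, 0, 0, 0, -9, 0]] (rows listed top to bottom)


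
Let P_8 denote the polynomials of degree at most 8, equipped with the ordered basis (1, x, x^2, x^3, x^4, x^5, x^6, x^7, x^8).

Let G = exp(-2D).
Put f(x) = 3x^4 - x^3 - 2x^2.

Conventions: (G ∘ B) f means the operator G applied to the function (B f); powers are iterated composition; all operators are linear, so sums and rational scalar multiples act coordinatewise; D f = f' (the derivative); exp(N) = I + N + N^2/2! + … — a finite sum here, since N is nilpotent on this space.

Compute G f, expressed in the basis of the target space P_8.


g(x) = 3x^4 - 25x^3 + 76x^2 - 100x + 48

order-1 term: -24x^3 + 6x^2 + 8x
order-2 term: 72x^2 - 12x - 8
order-3 term: -96x + 8
order-4 term: 48
the series for exp(-2D) f terminates at order 4
exp(-2D) f = 3x^4 - 25x^3 + 76x^2 - 100x + 48


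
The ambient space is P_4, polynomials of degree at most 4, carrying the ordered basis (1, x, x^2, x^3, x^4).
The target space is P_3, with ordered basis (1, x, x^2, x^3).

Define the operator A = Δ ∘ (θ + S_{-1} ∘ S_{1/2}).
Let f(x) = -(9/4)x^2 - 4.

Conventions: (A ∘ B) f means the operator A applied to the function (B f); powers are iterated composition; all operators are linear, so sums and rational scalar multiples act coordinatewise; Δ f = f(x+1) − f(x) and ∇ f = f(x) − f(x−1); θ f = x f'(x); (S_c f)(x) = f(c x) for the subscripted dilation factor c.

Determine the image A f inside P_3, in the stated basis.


the result is g(x) = -(81/8)x - 81/16

θ f = -(9/2)x^2
S_{1/2} f = -(9/16)x^2 - 4
S_{-1} S_{1/2} f = -(9/16)x^2 - 4
(θ + S_{-1} ∘ S_{1/2}) f = -(81/16)x^2 - 4
Δ (θ + S_{-1} ∘ S_{1/2}) f = -(81/8)x - 81/16


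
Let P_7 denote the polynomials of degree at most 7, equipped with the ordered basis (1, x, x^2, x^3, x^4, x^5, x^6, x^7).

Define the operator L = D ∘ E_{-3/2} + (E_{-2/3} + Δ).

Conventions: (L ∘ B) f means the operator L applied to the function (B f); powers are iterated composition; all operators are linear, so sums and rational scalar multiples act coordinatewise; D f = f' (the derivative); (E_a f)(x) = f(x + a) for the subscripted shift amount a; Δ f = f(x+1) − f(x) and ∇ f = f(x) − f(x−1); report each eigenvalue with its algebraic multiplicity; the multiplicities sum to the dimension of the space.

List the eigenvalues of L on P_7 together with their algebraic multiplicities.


image of 1: 1
image of x: x + 4/3
image of x^2: x^2 + (8/3)x - 14/9
image of x^3: x^3 + 4x^2 - (14/3)x + 805/108
image of x^4: x^4 + (16/3)x^3 - (28/3)x^2 + (805/27)x - 1993/162
image of x^5: x^5 + (20/3)x^4 - (140/9)x^3 + (4025/54)x^2 - (9965/162)x + 101791/3888
image of x^6: x^6 + 8x^5 - (70/3)x^4 + (4025/27)x^3 - (9965/54)x^2 + (101791/648)x - 518753/11664
image of x^7: x^7 + (28/3)x^6 - (98/3)x^5 + (28175/108)x^4 - (69755/162)x^3 + (712537/1296)x^2 - (3631271/11664)x + 11292037/139968
the matrix is upper triangular; its diagonal is (1, 1, 1, 1, 1, 1, 1, 1)
for a triangular matrix the eigenvalues are the diagonal entries, with algebraic multiplicity their repetition count

λ = 1 (multiplicity 8)


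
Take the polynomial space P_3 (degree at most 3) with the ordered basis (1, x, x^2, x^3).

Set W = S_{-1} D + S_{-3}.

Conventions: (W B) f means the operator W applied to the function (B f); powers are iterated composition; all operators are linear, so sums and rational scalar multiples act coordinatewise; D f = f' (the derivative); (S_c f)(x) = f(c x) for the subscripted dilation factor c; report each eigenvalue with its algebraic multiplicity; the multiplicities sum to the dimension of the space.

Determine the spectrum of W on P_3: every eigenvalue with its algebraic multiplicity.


λ = -27 (multiplicity 1), λ = -3 (multiplicity 1), λ = 1 (multiplicity 1), λ = 9 (multiplicity 1)

image of 1: 1
image of x: -3x + 1
image of x^2: 9x^2 - 2x
image of x^3: -27x^3 + 3x^2
the matrix is upper triangular; its diagonal is (1, -3, 9, -27)
for a triangular matrix the eigenvalues are the diagonal entries, with algebraic multiplicity their repetition count


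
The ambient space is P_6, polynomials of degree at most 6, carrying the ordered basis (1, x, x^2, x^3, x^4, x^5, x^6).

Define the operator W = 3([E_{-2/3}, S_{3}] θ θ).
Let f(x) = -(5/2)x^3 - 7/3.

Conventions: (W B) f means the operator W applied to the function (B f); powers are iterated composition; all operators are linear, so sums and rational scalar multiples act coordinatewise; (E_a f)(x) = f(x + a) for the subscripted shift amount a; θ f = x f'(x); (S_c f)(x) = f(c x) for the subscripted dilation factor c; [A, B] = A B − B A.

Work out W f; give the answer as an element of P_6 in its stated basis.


θ f = -(15/2)x^3
θ θ f = -(45/2)x^3
S_{3} θ θ f = -(1215/2)x^3
E_{-2/3} S_{3} θ θ f = -(1215/2)x^3 + 1215x^2 - 810x + 180
E_{-2/3} θ θ f = -(45/2)x^3 + 45x^2 - 30x + 20/3
S_{3} E_{-2/3} θ θ f = -(1215/2)x^3 + 405x^2 - 90x + 20/3
[E_{-2/3}, S_{3}] θ θ f = 810x^2 - 720x + 520/3
(3([E_{-2/3}, S_{3}] θ θ)) f = 2430x^2 - 2160x + 520

g(x) = 2430x^2 - 2160x + 520


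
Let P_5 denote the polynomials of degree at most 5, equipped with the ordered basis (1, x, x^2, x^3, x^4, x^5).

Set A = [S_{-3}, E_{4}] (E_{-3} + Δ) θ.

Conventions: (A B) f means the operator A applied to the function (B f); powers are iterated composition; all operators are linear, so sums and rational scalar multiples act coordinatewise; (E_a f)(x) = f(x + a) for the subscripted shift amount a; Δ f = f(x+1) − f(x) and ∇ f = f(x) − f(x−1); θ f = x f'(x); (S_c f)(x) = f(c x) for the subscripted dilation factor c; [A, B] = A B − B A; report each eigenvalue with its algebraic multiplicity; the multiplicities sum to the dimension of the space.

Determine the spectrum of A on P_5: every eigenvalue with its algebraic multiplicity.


image of 1: 0
image of x: 16
image of x^2: -192x - 384
image of x^3: 1296x^2 + 5184x + 9120
image of x^4: -6912x^3 - 41472x^2 - 145920x - 176640
image of x^5: 32400x^4 + 259200x^3 + 1368000x^2 + 3312000x + 3368480
the matrix is upper triangular; its diagonal is (0, 0, 0, 0, 0, 0)
for a triangular matrix the eigenvalues are the diagonal entries, with algebraic multiplicity their repetition count

λ = 0 (multiplicity 6)


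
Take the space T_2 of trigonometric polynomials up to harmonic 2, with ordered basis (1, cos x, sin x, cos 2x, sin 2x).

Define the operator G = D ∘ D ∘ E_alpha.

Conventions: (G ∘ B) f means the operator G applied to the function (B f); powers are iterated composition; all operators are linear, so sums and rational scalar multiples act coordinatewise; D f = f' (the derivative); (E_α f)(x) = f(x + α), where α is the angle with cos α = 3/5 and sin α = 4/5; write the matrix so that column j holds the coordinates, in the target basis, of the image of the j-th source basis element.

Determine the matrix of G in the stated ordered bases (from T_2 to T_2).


image of 1: 0
image of cos x: -(3/5)cos x + (4/5)sin x
image of sin x: -(4/5)cos x - (3/5)sin x
image of cos 2x: (28/25)cos 2x + (96/25)sin 2x
image of sin 2x: -(96/25)cos 2x + (28/25)sin 2x
each image's coordinates form column j of the matrix

the matrix is [[0, 0, 0, 0, 0]; [0, -3/5, -4/5, 0, 0]; [0, 4/5, -3/5, 0, 0]; [0, 0, 0, 28/25, -96/25]; [0, 0, 0, 96/25, 28/25]] (rows listed top to bottom)


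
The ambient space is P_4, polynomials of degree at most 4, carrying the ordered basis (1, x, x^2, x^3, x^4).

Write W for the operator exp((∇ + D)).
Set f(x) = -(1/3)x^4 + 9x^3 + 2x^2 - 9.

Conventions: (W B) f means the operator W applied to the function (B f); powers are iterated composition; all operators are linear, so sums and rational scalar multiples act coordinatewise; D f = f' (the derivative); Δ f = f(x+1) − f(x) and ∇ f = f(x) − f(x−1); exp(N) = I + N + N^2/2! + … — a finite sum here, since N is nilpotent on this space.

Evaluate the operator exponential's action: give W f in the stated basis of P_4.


order-1 term: -(8/3)x^3 + 56x^2 - (61/3)x + 22/3
order-2 term: -8x^2 + 116x - 149/3
order-3 term: -(32/3)x + 80
order-4 term: -16/3
the series for exp((∇ + D)) f terminates at order 4
exp((∇ + D)) f = -(1/3)x^4 + (19/3)x^3 + 50x^2 + 85x + 70/3

g(x) = -(1/3)x^4 + (19/3)x^3 + 50x^2 + 85x + 70/3


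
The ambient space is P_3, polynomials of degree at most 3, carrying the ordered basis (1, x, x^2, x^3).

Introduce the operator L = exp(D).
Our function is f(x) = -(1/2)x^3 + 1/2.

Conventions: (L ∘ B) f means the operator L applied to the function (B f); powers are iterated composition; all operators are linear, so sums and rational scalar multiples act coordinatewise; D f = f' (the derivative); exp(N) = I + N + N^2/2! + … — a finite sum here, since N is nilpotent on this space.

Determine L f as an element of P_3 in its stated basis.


g(x) = -(1/2)x^3 - (3/2)x^2 - (3/2)x

order-1 term: -(3/2)x^2
order-2 term: -(3/2)x
order-3 term: -1/2
the series for exp(D) f terminates at order 3
exp(D) f = -(1/2)x^3 - (3/2)x^2 - (3/2)x


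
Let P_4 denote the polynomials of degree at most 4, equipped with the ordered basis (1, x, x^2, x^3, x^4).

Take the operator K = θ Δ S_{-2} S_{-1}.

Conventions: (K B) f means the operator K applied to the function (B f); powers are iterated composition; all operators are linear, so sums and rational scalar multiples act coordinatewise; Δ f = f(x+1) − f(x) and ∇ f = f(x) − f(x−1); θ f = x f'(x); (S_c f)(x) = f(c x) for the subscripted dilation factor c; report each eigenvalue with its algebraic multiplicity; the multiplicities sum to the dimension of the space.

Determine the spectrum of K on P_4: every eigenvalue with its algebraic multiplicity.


λ = 0 (multiplicity 5)

image of 1: 0
image of x: 0
image of x^2: 8x
image of x^3: 48x^2 + 24x
image of x^4: 192x^3 + 192x^2 + 64x
the matrix is upper triangular; its diagonal is (0, 0, 0, 0, 0)
for a triangular matrix the eigenvalues are the diagonal entries, with algebraic multiplicity their repetition count


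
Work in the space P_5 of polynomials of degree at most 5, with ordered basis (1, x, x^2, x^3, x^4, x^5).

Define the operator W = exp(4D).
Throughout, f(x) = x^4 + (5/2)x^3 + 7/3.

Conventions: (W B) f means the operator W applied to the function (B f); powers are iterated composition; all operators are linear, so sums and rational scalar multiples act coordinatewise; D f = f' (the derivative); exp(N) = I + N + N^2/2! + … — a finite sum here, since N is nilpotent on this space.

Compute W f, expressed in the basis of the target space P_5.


order-1 term: 16x^3 + 30x^2
order-2 term: 96x^2 + 120x
order-3 term: 256x + 160
order-4 term: 256
the series for exp(4D) f terminates at order 4
exp(4D) f = x^4 + (37/2)x^3 + 126x^2 + 376x + 1255/3

the image equals g(x) = x^4 + (37/2)x^3 + 126x^2 + 376x + 1255/3


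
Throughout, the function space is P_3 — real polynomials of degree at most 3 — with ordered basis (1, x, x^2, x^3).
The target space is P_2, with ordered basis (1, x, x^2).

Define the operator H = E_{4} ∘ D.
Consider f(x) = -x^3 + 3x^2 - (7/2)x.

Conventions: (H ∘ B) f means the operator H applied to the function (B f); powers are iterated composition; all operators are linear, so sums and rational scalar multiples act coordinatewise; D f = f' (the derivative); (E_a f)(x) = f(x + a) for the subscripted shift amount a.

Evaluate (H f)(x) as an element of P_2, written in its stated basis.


g(x) = -3x^2 - 18x - 55/2

D f = -3x^2 + 6x - 7/2
E_{4} D f = -3x^2 - 18x - 55/2


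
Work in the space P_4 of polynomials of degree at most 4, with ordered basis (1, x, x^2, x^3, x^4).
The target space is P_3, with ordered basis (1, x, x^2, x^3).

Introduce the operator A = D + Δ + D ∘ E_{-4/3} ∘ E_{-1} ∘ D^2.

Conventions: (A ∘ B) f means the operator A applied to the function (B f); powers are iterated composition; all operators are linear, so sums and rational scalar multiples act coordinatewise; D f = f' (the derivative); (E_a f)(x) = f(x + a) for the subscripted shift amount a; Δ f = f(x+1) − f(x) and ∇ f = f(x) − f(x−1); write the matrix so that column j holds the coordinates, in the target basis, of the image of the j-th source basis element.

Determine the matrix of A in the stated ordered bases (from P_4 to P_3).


the matrix is [[0, 2, 1, 7, -55]; [0, 0, 4, 3, 28]; [0, 0, 0, 6, 6]; [0, 0, 0, 0, 8]] (rows listed top to bottom)

image of 1: 0
image of x: 2
image of x^2: 4x + 1
image of x^3: 6x^2 + 3x + 7
image of x^4: 8x^3 + 6x^2 + 28x - 55
each image's coordinates form column j of the matrix


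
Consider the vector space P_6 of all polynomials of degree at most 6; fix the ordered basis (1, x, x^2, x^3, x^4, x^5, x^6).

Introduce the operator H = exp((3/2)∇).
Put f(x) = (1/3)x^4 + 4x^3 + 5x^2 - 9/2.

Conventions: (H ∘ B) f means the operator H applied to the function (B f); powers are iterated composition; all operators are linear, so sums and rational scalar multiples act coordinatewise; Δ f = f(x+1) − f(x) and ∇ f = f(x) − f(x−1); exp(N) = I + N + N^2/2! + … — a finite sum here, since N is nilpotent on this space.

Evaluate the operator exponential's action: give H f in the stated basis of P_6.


g(x) = (1/3)x^4 + 6x^3 + (49/2)x^2 + (43/2)x - 137/16

order-1 term: 2x^3 + 15x^2 - x - 2
order-2 term: (9/2)x^2 + 18x - 21/2
order-3 term: (9/2)x + 27/4
order-4 term: 27/16
the series for exp((3/2)∇) f terminates at order 4
exp((3/2)∇) f = (1/3)x^4 + 6x^3 + (49/2)x^2 + (43/2)x - 137/16


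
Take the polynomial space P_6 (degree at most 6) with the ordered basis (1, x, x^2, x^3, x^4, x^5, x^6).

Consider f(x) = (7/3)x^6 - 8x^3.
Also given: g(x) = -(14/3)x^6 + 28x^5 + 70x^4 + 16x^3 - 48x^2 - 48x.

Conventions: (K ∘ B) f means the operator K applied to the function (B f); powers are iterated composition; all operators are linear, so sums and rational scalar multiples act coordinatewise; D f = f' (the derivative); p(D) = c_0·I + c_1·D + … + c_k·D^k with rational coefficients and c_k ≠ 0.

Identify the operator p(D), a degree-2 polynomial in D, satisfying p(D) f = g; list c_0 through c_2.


p(D) = -2·I + 2·D + D^2, i.e. c_0 = -2, c_1 = 2, c_2 = 1

D^0 f = (7/3)x^6 - 8x^3
D^1 f = 14x^5 - 24x^2
D^2 f = 70x^4 - 48x
matching coefficients of g against c_0 f + c_1 Df + … from the top degree down determines the c_i
solution: c_0 = -2, c_1 = 2, c_2 = 1


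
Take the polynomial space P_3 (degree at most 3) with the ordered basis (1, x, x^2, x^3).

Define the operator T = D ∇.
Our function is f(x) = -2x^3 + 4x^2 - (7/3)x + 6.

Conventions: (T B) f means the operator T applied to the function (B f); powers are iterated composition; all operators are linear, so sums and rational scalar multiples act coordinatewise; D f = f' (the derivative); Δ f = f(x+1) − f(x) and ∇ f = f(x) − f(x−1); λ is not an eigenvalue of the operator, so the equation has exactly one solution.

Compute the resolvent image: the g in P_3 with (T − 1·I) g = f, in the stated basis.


write g with unknown coordinates in the stated basis and equate coefficients in (T − 1·I) g = f
solving from the highest basis element down gives g = 2x^3 - 4x^2 + (43/3)x - 20
check: T g = 12x - 14
so T g − 1·g = -2x^3 + 4x^2 - (7/3)x + 6 = f ✓

g(x) = 2x^3 - 4x^2 + (43/3)x - 20


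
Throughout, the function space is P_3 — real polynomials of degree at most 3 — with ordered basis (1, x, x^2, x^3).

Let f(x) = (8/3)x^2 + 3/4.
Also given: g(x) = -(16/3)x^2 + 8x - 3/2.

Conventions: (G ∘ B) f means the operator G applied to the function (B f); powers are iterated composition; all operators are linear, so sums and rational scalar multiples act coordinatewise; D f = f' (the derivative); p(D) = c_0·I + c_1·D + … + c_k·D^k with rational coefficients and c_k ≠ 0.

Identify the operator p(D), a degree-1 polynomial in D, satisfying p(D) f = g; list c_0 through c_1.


c_0 = -2, c_1 = 3/2

D^0 f = (8/3)x^2 + 3/4
D^1 f = (16/3)x
matching coefficients of g against c_0 f + c_1 Df + … from the top degree down determines the c_i
solution: c_0 = -2, c_1 = 3/2


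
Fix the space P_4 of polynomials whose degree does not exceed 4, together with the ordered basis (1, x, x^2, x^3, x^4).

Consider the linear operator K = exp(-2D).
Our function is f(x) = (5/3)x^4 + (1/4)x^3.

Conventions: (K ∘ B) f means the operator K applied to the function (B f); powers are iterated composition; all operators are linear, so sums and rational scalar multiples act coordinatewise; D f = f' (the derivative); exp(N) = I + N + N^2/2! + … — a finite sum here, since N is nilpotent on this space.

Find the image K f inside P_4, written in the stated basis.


order-1 term: -(40/3)x^3 - (3/2)x^2
order-2 term: 40x^2 + 3x
order-3 term: -(160/3)x - 2
order-4 term: 80/3
the series for exp(-2D) f terminates at order 4
exp(-2D) f = (5/3)x^4 - (157/12)x^3 + (77/2)x^2 - (151/3)x + 74/3

the image equals g(x) = (5/3)x^4 - (157/12)x^3 + (77/2)x^2 - (151/3)x + 74/3


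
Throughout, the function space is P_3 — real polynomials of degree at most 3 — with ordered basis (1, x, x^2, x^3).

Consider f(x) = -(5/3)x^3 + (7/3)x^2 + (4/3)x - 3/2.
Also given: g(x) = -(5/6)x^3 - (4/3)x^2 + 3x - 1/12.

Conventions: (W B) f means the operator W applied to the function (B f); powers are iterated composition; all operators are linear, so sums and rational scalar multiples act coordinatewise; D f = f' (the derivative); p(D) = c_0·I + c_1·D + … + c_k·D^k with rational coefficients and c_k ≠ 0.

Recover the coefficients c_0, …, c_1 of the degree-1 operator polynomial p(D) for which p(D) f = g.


D^0 f = -(5/3)x^3 + (7/3)x^2 + (4/3)x - 3/2
D^1 f = -5x^2 + (14/3)x + 4/3
matching coefficients of g against c_0 f + c_1 Df + … from the top degree down determines the c_i
solution: c_0 = 1/2, c_1 = 1/2

c_0 = 1/2, c_1 = 1/2


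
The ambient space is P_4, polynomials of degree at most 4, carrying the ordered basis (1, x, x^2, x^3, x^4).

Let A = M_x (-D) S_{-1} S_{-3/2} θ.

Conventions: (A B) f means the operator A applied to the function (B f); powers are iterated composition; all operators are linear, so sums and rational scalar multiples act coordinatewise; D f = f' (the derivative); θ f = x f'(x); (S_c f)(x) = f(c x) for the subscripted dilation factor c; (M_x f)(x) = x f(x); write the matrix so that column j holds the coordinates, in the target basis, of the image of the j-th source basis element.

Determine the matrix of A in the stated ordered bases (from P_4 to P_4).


the matrix is [[0, 0, 0, 0, 0]; [0, -3/2, 0, 0, 0]; [0, 0, -9, 0, 0]; [0, 0, 0, -243/8, 0]; [0, 0, 0, 0, -81]] (rows listed top to bottom)

image of 1: 0
image of x: -(3/2)x
image of x^2: -9x^2
image of x^3: -(243/8)x^3
image of x^4: -81x^4
each image's coordinates form column j of the matrix


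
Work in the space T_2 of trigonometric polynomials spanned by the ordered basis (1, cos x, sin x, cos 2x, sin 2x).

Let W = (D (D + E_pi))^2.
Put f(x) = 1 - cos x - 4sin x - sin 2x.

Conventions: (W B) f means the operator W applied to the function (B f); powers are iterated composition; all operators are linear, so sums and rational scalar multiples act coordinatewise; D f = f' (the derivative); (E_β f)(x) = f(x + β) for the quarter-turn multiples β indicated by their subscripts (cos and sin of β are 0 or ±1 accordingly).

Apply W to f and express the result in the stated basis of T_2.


g(x) = -8cos x + 2sin x + 16cos 2x - 12sin 2x

D f = -4cos x + sin x - 2cos 2x
E_pi f = 1 + cos x + 4sin x - sin 2x
(D + E_pi) f = 1 - 3cos x + 5sin x - 2cos 2x - sin 2x
D (D + E_pi) f = 5cos x + 3sin x - 2cos 2x + 4sin 2x
D (D (D + E_pi)) f = 3cos x - 5sin x + 8cos 2x + 4sin 2x
E_pi (D (D + E_pi)) f = -5cos x - 3sin x - 2cos 2x + 4sin 2x
(D + E_pi) (D (D + E_pi)) f = -2cos x - 8sin x + 6cos 2x + 8sin 2x
D (D + E_pi) (D (D + E_pi)) f = -8cos x + 2sin x + 16cos 2x - 12sin 2x


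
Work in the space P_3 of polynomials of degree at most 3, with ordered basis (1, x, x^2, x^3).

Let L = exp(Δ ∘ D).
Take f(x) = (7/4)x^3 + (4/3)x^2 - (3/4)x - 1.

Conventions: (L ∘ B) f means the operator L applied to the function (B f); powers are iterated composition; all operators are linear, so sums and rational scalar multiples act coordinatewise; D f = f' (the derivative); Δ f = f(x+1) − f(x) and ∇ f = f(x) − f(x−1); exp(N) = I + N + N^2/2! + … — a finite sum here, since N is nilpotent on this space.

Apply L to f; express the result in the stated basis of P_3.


the image equals g(x) = (7/4)x^3 + (4/3)x^2 + (39/4)x + 83/12

order-1 term: (21/2)x + 95/12
the series for exp(Δ ∘ D) f terminates at order 1
exp(Δ ∘ D) f = (7/4)x^3 + (4/3)x^2 + (39/4)x + 83/12


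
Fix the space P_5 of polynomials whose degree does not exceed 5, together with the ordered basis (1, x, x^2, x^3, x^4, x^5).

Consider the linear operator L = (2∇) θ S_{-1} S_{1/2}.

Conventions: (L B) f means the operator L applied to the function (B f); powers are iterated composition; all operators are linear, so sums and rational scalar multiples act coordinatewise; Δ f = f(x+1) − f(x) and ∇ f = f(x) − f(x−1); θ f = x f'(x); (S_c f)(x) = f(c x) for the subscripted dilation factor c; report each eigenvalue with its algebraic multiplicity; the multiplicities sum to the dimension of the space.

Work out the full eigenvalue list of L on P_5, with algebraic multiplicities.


λ = 0 (multiplicity 6)

image of 1: 0
image of x: -1
image of x^2: 2x - 1
image of x^3: -(9/4)x^2 + (9/4)x - 3/4
image of x^4: 2x^3 - 3x^2 + 2x - 1/2
image of x^5: -(25/16)x^4 + (25/8)x^3 - (25/8)x^2 + (25/16)x - 5/16
the matrix is upper triangular; its diagonal is (0, 0, 0, 0, 0, 0)
for a triangular matrix the eigenvalues are the diagonal entries, with algebraic multiplicity their repetition count


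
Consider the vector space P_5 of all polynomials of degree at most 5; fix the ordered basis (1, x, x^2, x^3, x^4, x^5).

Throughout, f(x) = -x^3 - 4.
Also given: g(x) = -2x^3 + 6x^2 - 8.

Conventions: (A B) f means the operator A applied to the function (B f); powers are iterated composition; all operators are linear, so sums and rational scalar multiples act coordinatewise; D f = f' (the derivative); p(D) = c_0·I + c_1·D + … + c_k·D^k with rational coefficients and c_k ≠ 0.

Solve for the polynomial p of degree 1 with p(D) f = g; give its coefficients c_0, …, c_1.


c_0 = 2, c_1 = -2

D^0 f = -x^3 - 4
D^1 f = -3x^2
matching coefficients of g against c_0 f + c_1 Df + … from the top degree down determines the c_i
solution: c_0 = 2, c_1 = -2


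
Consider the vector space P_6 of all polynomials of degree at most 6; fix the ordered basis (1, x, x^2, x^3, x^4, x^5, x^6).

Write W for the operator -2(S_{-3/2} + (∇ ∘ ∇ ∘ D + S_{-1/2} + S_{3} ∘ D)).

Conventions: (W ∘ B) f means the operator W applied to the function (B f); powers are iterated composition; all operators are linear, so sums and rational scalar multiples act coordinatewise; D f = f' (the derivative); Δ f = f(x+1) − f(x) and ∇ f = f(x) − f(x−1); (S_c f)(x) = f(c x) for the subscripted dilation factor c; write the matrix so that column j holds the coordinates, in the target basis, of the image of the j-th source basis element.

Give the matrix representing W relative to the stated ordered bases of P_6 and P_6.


image of 1: -4
image of x: 4x - 2
image of x^2: -5x^2 - 12x
image of x^3: 7x^3 - 54x^2 - 12
image of x^4: -(41/4)x^4 - 216x^3 - 48x + 48
image of x^5: (61/4)x^5 - 810x^4 - 120x^2 + 240x - 140
image of x^6: -(365/16)x^6 - 2916x^5 - 240x^3 + 720x^2 - 840x + 360
each image's coordinates form column j of the matrix

the matrix is [[-4, -2, 0, -12, 48, -140, 360]; [0, 4, -12, 0, -48, 240, -840]; [0, 0, -5, -54, 0, -120, 720]; [0, 0, 0, 7, -216, 0, -240]; [0, 0, 0, 0, -41/4, -810, 0]; [0, 0, 0, 0, 0, 61/4, -2916]; [0, 0, 0, 0, 0, 0, -365/16]] (rows listed top to bottom)


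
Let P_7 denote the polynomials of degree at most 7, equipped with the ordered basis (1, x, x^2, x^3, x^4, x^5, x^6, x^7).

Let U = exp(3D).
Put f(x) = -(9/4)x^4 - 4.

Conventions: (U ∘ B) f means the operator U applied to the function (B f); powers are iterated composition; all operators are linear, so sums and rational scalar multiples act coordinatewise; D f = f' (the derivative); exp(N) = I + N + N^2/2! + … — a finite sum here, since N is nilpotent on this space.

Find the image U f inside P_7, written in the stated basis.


order-1 term: -27x^3
order-2 term: -(243/2)x^2
order-3 term: -243x
order-4 term: -729/4
the series for exp(3D) f terminates at order 4
exp(3D) f = -(9/4)x^4 - 27x^3 - (243/2)x^2 - 243x - 745/4

the result is g(x) = -(9/4)x^4 - 27x^3 - (243/2)x^2 - 243x - 745/4


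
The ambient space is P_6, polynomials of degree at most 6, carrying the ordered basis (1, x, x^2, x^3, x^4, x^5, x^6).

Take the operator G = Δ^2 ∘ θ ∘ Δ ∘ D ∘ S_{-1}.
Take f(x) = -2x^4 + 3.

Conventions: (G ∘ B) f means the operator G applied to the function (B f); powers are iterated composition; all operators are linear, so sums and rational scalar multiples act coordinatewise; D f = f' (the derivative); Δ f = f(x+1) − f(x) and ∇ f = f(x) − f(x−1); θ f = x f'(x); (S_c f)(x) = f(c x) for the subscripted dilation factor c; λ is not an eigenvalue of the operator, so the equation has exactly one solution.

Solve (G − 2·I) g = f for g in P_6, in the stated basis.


g(x) = x^4 + 45/2

write g with unknown coordinates in the stated basis and equate coefficients in (G − 2·I) g = f
solving from the highest basis element down gives g = x^4 + 45/2
check: G g = 48
so G g − 2·g = -2x^4 + 3 = f ✓


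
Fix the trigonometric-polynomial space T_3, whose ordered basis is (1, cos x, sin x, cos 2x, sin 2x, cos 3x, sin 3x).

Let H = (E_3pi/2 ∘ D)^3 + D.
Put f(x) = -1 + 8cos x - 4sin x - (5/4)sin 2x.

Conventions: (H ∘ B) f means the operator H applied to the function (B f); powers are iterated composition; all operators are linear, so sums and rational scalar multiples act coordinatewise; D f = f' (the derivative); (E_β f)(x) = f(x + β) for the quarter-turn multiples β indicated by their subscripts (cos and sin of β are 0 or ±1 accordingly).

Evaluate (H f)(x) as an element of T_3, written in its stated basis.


the image equals g(x) = 4cos x - 12sin x - (25/2)cos 2x

D f = -4cos x - 8sin x - (5/2)cos 2x
E_3pi/2 D f = 8cos x - 4sin x + (5/2)cos 2x
D (E_3pi/2 ∘ D) f = -4cos x - 8sin x - 5sin 2x
E_3pi/2 D (E_3pi/2 ∘ D) f = 8cos x - 4sin x + 5sin 2x
D (E_3pi/2 ∘ D) (E_3pi/2 ∘ D) f = -4cos x - 8sin x + 10cos 2x
E_3pi/2 D (E_3pi/2 ∘ D) (E_3pi/2 ∘ D) f = 8cos x - 4sin x - 10cos 2x
D f = -4cos x - 8sin x - (5/2)cos 2x
((E_3pi/2 ∘ D)^3 + D) f = 4cos x - 12sin x - (25/2)cos 2x


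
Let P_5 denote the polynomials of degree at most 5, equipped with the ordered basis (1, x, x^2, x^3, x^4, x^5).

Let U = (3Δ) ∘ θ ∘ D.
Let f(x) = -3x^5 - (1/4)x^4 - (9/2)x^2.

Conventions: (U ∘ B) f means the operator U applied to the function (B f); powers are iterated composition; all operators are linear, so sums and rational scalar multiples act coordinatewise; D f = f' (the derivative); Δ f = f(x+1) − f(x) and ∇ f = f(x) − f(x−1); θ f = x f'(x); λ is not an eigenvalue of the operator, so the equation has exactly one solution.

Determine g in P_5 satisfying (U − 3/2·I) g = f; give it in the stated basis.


g(x) = 2x^5 + (1/6)x^4 + 320x^3 + 495x^2 + 8012x + 5904

write g with unknown coordinates in the stated basis and equate coefficients in (U − 3/2·I) g = f
solving from the highest basis element down gives g = 2x^5 + (1/6)x^4 + 320x^3 + 495x^2 + 8012x + 5904
check: U g = 480x^3 + 738x^2 + 12018x + 8856
so U g − 3/2·g = -3x^5 - (1/4)x^4 - (9/2)x^2 = f ✓


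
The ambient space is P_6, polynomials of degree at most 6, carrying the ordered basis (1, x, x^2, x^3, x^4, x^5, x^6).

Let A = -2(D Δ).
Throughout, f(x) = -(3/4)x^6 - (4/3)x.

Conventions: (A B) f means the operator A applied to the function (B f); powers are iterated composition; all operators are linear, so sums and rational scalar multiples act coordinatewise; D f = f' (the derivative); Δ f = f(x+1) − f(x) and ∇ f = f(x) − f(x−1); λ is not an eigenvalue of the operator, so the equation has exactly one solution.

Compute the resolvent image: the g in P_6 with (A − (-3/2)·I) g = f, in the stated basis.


the image equals g(x) = -(1/2)x^6 - 20x^4 - 40x^3 - 360x^2 - (5948/9)x - 3692/3

write g with unknown coordinates in the stated basis and equate coefficients in (A − (-3/2)·I) g = f
solving from the highest basis element down gives g = -(1/2)x^6 - 20x^4 - 40x^3 - 360x^2 - (5948/9)x - 3692/3
check: A g = 30x^4 + 60x^3 + 540x^2 + 990x + 1846
so A g − (-3/2)·g = -(3/4)x^6 - (4/3)x = f ✓


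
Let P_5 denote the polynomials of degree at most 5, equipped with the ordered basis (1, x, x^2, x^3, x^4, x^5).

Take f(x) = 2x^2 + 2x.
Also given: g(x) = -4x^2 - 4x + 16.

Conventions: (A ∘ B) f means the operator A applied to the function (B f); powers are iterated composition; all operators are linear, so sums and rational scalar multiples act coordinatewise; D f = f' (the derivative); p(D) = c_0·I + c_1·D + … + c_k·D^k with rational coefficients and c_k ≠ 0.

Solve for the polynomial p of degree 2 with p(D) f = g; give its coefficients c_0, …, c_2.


p(D) = -2·I + 4·D^2, i.e. c_0 = -2, c_1 = 0, c_2 = 4

D^0 f = 2x^2 + 2x
D^1 f = 4x + 2
D^2 f = 4
matching coefficients of g against c_0 f + c_1 Df + … from the top degree down determines the c_i
solution: c_0 = -2, c_1 = 0, c_2 = 4


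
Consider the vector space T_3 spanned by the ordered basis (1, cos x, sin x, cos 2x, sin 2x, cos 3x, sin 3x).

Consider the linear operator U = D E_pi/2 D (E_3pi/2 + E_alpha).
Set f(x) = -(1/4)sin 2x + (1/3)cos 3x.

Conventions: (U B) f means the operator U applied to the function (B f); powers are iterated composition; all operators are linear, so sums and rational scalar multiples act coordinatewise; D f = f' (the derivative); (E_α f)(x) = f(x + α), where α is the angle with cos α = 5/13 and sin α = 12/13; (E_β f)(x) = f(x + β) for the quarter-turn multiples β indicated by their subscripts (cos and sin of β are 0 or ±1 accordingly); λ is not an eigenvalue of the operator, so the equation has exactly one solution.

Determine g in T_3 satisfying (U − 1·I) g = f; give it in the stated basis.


the result is g(x) = (120/11689)cos 2x + (1321/46756)sin 2x - (14518/745851)cos 3x - (6105/248617)sin 3x

write g with unknown coordinates in the stated basis and equate coefficients in (U − 1·I) g = f
solving from the highest basis element down gives g = (120/11689)cos 2x + (1321/46756)sin 2x - (14518/745851)cos 3x - (6105/248617)sin 3x
check: U g = (120/11689)cos 2x - (2592/11689)sin 2x + (78033/248617)cos 3x - (6105/248617)sin 3x
so U g − 1·g = -(1/4)sin 2x + (1/3)cos 3x = f ✓


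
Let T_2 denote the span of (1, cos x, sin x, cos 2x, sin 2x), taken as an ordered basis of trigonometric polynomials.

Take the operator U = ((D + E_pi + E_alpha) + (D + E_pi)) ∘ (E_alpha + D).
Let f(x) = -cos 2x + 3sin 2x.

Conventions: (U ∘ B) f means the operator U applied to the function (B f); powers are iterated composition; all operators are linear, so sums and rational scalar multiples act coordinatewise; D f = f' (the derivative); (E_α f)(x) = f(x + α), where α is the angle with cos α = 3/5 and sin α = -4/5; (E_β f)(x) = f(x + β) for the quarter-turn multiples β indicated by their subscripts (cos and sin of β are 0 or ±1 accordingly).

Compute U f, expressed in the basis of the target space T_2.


the result is g(x) = (807/125)cos 2x - (1249/125)sin 2x

E_alpha f = -(13/5)cos 2x - (9/5)sin 2x
D f = 6cos 2x + 2sin 2x
(E_alpha + D) f = (17/5)cos 2x + (1/5)sin 2x
D (E_alpha + D) f = (2/5)cos 2x - (34/5)sin 2x
E_pi (E_alpha + D) f = (17/5)cos 2x + (1/5)sin 2x
E_alpha (E_alpha + D) f = -(143/125)cos 2x + (401/125)sin 2x
(D + E_pi + E_alpha) (E_alpha + D) f = (332/125)cos 2x - (424/125)sin 2x
D (E_alpha + D) f = (2/5)cos 2x - (34/5)sin 2x
E_pi (E_alpha + D) f = (17/5)cos 2x + (1/5)sin 2x
(D + E_pi) (E_alpha + D) f = (19/5)cos 2x - (33/5)sin 2x
((D + E_pi + E_alpha) + (D + E_pi)) (E_alpha + D) f = (807/125)cos 2x - (1249/125)sin 2x


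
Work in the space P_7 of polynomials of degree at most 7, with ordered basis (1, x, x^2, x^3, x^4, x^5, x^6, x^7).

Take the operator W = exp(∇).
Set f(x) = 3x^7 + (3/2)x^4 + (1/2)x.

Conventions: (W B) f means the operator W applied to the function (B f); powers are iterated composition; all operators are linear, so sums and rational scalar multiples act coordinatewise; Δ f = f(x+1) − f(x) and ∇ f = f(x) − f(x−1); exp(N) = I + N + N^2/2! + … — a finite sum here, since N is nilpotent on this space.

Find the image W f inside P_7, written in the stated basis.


order-1 term: 21x^6 - 63x^5 + 105x^4 - 99x^3 + 54x^2 - 15x + 2
order-2 term: 63x^5 - 315x^4 + 735x^3 - 936x^2 + 633x - 357/2
order-3 term: 105x^4 - 630x^3 + 1575x^2 - 1884x + 894
order-4 term: 105x^3 - 630x^2 + 1365x - 2097/2
order-5 term: 63x^2 - 315x + 420
order-6 term: 21x - 63
order-7 term: 3
the series for exp(∇) f terminates at order 7
exp(∇) f = 3x^7 + 21x^6 - (207/2)x^4 + 111x^3 + 126x^2 - (389/2)x + 29

the image equals g(x) = 3x^7 + 21x^6 - (207/2)x^4 + 111x^3 + 126x^2 - (389/2)x + 29


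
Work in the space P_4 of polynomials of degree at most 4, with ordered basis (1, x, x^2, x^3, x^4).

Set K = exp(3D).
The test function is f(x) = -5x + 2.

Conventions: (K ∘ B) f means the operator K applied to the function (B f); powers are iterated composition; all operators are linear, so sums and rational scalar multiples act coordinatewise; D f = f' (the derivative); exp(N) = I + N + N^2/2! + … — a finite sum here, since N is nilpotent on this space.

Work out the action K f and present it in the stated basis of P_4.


the result is g(x) = -5x - 13

order-1 term: -15
the series for exp(3D) f terminates at order 1
exp(3D) f = -5x - 13


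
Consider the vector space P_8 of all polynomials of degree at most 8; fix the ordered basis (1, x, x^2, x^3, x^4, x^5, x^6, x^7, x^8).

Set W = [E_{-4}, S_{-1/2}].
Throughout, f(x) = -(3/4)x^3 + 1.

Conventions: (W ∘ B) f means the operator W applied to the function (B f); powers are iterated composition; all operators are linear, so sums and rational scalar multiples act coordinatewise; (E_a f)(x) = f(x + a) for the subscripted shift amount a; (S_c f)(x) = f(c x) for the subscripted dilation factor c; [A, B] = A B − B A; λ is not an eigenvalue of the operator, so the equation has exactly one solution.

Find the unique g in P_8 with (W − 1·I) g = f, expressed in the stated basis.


write g with unknown coordinates in the stated basis and equate coefficients in (W − 1·I) g = f
solving from the highest basis element down gives g = (3/4)x^3 + (27/8)x^2 - (27/4)x - 28
check: W g = (27/8)x^2 - (27/4)x - 27
so W g − 1·g = -(3/4)x^3 + 1 = f ✓

the result is g(x) = (3/4)x^3 + (27/8)x^2 - (27/4)x - 28


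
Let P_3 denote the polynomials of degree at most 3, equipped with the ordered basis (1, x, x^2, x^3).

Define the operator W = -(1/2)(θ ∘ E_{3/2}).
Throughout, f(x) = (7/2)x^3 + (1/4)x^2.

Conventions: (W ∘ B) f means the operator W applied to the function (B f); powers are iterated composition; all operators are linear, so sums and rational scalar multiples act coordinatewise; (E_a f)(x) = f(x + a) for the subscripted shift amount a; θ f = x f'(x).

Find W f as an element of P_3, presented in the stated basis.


the result is g(x) = -(21/4)x^3 - 16x^2 - (195/16)x

E_{3/2} f = (7/2)x^3 + 16x^2 + (195/8)x + 99/8
θ E_{3/2} f = (21/2)x^3 + 32x^2 + (195/8)x
(-(1/2)(θ ∘ E_{3/2})) f = -(21/4)x^3 - 16x^2 - (195/16)x


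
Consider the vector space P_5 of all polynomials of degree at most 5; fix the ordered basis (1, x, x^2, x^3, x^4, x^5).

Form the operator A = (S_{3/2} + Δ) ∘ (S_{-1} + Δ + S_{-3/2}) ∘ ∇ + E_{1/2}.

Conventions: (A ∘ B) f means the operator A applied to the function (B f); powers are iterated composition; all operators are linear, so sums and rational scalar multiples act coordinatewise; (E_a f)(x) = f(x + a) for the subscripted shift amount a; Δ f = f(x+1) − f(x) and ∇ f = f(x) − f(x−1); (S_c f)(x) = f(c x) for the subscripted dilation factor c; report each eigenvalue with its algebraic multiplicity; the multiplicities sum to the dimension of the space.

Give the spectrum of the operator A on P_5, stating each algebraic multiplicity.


λ = 1 (multiplicity 6)

image of 1: 1
image of x: x + 5/2
image of x^2: x^2 - (13/2)x - 19/4
image of x^3: x^3 + (375/16)x^2 + (81/2)x + 203/8
image of x^4: x^4 - (913/16)x^3 - (543/8)x^2 - 82x - 559/16
image of x^5: x^5 + (39925/256)x^4 + (10845/32)x^3 + (895/2)x^2 + (6585/16)x + 4835/32
the matrix is upper triangular; its diagonal is (1, 1, 1, 1, 1, 1)
for a triangular matrix the eigenvalues are the diagonal entries, with algebraic multiplicity their repetition count
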